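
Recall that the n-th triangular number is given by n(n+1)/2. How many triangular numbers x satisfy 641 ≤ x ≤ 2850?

The n-th triangular number is n(n+1)/2.
Smallest index with value ≥ 641: n = 36 (giving 666).
Largest index with value ≤ 2850: n = 75 (giving 2850).
Indices 36 through 75: 40 terms.

40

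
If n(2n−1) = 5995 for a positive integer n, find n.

Set n(2n−1) = 5995, giving 2n² − n − 5995 = 0.
So n = (1 + 219) / 4 = 220/4 = 55.

55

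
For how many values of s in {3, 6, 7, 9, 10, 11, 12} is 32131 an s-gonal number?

s = 3: P(3, 253) = 32131. ✓
s = 6: P(6, 127) = 32131. ✓
s = 7: P(7, 113) = 31753 and P(7, 114) = 32319; 32131 is not s-gonal.
s = 9: P(9, 96) = 32016 and P(9, 97) = 32689; 32131 is not s-gonal.
s = 10: P(10, 90) = 32130 and P(10, 91) = 32851; 32131 is not s-gonal.
s = 11: P(11, 84) = 31458 and P(11, 85) = 32215; 32131 is not s-gonal.
s = 12: P(12, 80) = 31680 and P(12, 81) = 32481; 32131 is not s-gonal.
Hits: s ∈ {3, 6} → 2.

2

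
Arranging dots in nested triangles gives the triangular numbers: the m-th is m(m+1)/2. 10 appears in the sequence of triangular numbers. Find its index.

Set n(n+1)/2 = 10, giving n² + n − 20 = 0.
So n = (-1 + 9) / 2 = 8/2 = 4.
Check: 4·5/2 = 10. ✓

4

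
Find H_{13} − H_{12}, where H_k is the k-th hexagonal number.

49

Consecutive hexagonal numbers differ by 4n − 3: here 4·13 − 3 = 49.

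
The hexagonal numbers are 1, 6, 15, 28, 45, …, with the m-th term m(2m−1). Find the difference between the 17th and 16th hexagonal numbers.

Consecutive hexagonal numbers differ by 4n − 3: here 4·17 − 3 = 65.

65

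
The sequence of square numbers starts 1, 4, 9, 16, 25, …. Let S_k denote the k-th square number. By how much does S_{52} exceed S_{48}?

400

52² = 2704 and 48² = 2304.
Difference: 2704 − 2304 = 400.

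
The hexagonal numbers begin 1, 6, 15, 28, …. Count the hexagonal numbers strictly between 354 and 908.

The n-th hexagonal number is n(2n−1).
Smallest index with value > 354: n = 14 (giving 378).
Largest index with value < 908: n = 21 (giving 861).
Indices 14 through 21: 8 terms.

8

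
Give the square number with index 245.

60025

245² = 60025.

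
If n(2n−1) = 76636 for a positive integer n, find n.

Set n(2n−1) = 76636, giving 2n² − n − 76636 = 0.
The discriminant is 1 + 8·76636 = 613089, and √613089 = 783.
So n = (1 + 783) / 4 = 784/4 = 196.
Check: 196·(2·196 − 1) = 76636. ✓

196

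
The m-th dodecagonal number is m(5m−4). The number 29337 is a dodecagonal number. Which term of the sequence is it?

Set n(5n−4) = 29337, giving 5n² − 4n − 29337 = 0.
The discriminant is 16 + 20·29337 = 586756, and √586756 = 766.
So n = (4 + 766) / 10 = 770/10 = 77.
Check: 77·(5·77 − 4) = 29337. ✓

77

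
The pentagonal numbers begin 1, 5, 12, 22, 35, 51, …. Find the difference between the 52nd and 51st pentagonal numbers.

Consecutive pentagonal numbers differ by 3n − 2: here 3·52 − 2 = 154.

154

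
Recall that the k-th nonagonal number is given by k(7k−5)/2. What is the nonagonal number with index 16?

16·(7·16 − 5)/2 = 16·107/2 = 856.

856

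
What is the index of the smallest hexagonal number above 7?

3

Solve n(2n−1) > 7 for integer n.
The largest n with value ≤ 7 is 2 (since 6 ≤ 7 < 15), so the first above is n = 3, value 15.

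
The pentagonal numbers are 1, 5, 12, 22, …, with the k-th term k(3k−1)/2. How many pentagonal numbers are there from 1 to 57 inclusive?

The n-th pentagonal number is n(3n−1)/2.
Smallest index with value ≥ 1: n = 1 (giving 1).
Largest index with value ≤ 57: n = 6 (giving 51).
Indices 1 through 6: 6 terms.

6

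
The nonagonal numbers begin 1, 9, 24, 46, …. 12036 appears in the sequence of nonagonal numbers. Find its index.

59

Set n(7n−5)/2 = 12036, giving 7n² − 5n − 24072 = 0.
So n = (5 + 821) / 14 = 826/14 = 59.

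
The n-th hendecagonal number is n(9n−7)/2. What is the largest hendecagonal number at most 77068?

Solve n(9n−7)/2 ≤ 77068 for integer n.
n = 131 gives 76766 ≤ 77068, while n = 132 gives 77946 > 77068; so the answer is 76766.

76766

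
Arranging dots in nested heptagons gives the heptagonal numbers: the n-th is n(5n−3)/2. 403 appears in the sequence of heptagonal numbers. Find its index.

13

Set n(5n−3)/2 = 403, giving 5n² − 3n − 806 = 0.
The discriminant is 9 + 40·403 = 16129, and √16129 = 127.
So n = (3 + 127) / 10 = 130/10 = 13.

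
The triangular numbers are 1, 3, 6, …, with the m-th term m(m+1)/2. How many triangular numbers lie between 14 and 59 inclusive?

6

The n-th triangular number is n(n+1)/2.
Smallest index with value ≥ 14: n = 5 (giving 15).
Largest index with value ≤ 59: n = 10 (giving 55).
Indices 5 through 10: 6 terms.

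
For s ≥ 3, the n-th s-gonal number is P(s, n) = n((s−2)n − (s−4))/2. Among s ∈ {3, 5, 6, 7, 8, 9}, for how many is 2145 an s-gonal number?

2

s = 3: P(3, 65) = 2145. ✓
s = 5: P(5, 37) = 2035 and P(5, 38) = 2147; 2145 is not s-gonal.
s = 6: P(6, 33) = 2145. ✓
s = 7: P(7, 29) = 2059 and P(7, 30) = 2205; 2145 is not s-gonal.
s = 8: P(8, 27) = 2133 and P(8, 28) = 2296; 2145 is not s-gonal.
s = 9: P(9, 25) = 2125 and P(9, 26) = 2301; 2145 is not s-gonal.
Hits: s ∈ {3, 6} → 2.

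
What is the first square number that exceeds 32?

Solve n² > 32 for integer n.
The largest n with value ≤ 32 is 5 (since 25 ≤ 32 < 36), so the first above is n = 6, value 36.

36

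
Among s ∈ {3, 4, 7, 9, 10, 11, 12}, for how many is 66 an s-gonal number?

s = 3: P(3, 11) = 66. ✓
s = 4: P(4, 8) = 64 and P(4, 9) = 81; 66 is not s-gonal.
s = 7: P(7, 5) = 55 and P(7, 6) = 81; 66 is not s-gonal.
s = 9: P(9, 4) = 46 and P(9, 5) = 75; 66 is not s-gonal.
s = 10: P(10, 4) = 52 and P(10, 5) = 85; 66 is not s-gonal.
s = 11: P(11, 4) = 58 and P(11, 5) = 95; 66 is not s-gonal.
s = 12: P(12, 4) = 64 and P(12, 5) = 105; 66 is not s-gonal.
Hits: s ∈ {3} → 1.

1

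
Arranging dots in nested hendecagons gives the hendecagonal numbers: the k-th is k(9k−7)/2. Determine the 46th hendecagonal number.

The 46th hendecagonal number is n(9n−7)/2 with n = 46.
46·(9·46 − 7)/2 = 46·407/2 = 9361.

9361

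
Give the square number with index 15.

225

15² = 225.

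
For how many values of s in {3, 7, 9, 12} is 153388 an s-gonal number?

1

s = 3: P(3, 553) = 153181 and P(3, 554) = 153735; 153388 is not s-gonal.
s = 7: P(7, 248) = 153388. ✓
s = 9: P(9, 209) = 152361 and P(9, 210) = 153825; 153388 is not s-gonal.
s = 12: P(12, 175) = 152425 and P(12, 176) = 154176; 153388 is not s-gonal.
Hits: s ∈ {7} → 1.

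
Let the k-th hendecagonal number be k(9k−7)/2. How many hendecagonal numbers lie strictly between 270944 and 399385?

The n-th hendecagonal number is n(9n−7)/2.
Smallest index with value > 270944: n = 246 (giving 271461).
Largest index with value < 399385: n = 298 (giving 398575).
Indices 246 through 298: 53 terms.

53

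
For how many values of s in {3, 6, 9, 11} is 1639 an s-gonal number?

1

s = 3: P(3, 56) = 1596 and P(3, 57) = 1653; 1639 is not s-gonal.
s = 6: P(6, 28) = 1540 and P(6, 29) = 1653; 1639 is not s-gonal.
s = 9: P(9, 22) = 1639. ✓
s = 11: P(11, 19) = 1558 and P(11, 20) = 1730; 1639 is not s-gonal.
Hits: s ∈ {9} → 1.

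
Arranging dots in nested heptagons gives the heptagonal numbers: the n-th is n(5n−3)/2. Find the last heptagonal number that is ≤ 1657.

Solve n(5n−3)/2 ≤ 1657 for integer n.
n = 26 gives 1651 ≤ 1657, while n = 27 gives 1782 > 1657; so the answer is 1651.

1651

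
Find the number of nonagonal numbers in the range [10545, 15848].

The n-th nonagonal number is n(7n−5)/2.
Smallest index with value ≥ 10545: n = 56 (giving 10836).
Largest index with value ≤ 15848: n = 67 (giving 15544).
Indices 56 through 67: 12 terms.

12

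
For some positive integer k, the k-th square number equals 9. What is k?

We need n² = 9, so n = √9 = 3.
Check: 3² = 9. ✓

3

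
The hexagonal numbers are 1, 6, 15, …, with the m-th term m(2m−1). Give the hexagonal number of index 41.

3321

The 41st hexagonal number is n(2n−1) with n = 41.
41·(2·41 − 1) = 41·81 = 3321.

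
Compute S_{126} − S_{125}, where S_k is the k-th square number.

251

n² − (n−1)² = 2n − 1, so 126² − 125² = 2·126 − 1 = 251.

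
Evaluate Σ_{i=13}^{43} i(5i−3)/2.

Σ i(5i−3)/2 = (5Σi² − 3Σi) / 2 over i = 13..43.
Σi = 946 − 78 = 868 and Σi² = 27434 − 650 = 26784.
(5·26784 − 3·868) / 2 = 131316/2 = 65658.

65658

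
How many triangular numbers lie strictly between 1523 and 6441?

The n-th triangular number is n(n+1)/2.
Smallest index with value > 1523: n = 55 (giving 1540).
Largest index with value < 6441: n = 112 (giving 6328).
Indices 55 through 112: 58 terms.

58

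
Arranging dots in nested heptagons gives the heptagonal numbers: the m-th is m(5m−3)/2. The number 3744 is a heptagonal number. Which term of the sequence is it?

Set n(5n−3)/2 = 3744, giving 5n² − 3n − 7488 = 0.
So n = (3 + 387) / 10 = 390/10 = 39.

39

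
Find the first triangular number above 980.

Solve n(n+1)/2 > 980 for integer n.
The largest n with value ≤ 980 is 43 (since 946 ≤ 980 < 990), so the first above is n = 44, value 990.

990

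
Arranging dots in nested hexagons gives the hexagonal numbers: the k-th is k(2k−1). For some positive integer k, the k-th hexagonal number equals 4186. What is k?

Set n(2n−1) = 4186, giving 2n² − n − 4186 = 0.
The discriminant is 1 + 8·4186 = 33489, and √33489 = 183.
So n = (1 + 183) / 4 = 184/4 = 46.
Check: 46·(2·46 − 1) = 4186. ✓

46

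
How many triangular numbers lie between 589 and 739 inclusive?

The n-th triangular number is n(n+1)/2.
Smallest index with value ≥ 589: n = 34 (giving 595).
Largest index with value ≤ 739: n = 37 (giving 703).
Indices 34 through 37: 4 terms.

4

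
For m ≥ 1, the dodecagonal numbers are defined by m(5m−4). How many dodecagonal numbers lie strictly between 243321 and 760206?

The n-th dodecagonal number is n(5n−4).
Smallest index with value > 243321: n = 222 (giving 245532).
Largest index with value < 760206: n = 390 (giving 758940).
Indices 222 through 390: 169 terms.

169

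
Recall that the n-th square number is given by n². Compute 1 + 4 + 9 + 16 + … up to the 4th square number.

Σ_{i=1}^{4} i² = 4·5·9/6 = 30.

30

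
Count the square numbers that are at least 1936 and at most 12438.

68

The n-th square number is n².
Smallest index with value ≥ 1936: n = 44 (giving 1936).
Largest index with value ≤ 12438: n = 111 (giving 12321).
Indices 44 through 111: 68 terms.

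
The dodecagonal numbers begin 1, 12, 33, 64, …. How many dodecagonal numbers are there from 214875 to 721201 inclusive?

173

The n-th dodecagonal number is n(5n−4).
Smallest index with value ≥ 214875: n = 208 (giving 215488).
Largest index with value ≤ 721201: n = 380 (giving 720480).
Indices 208 through 380: 173 terms.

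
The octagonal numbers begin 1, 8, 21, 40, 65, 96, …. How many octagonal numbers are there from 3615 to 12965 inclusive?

The n-th octagonal number is n(3n−2).
Smallest index with value ≥ 3615: n = 36 (giving 3816).
Largest index with value ≤ 12965: n = 66 (giving 12936).
Indices 36 through 66: 31 terms.

31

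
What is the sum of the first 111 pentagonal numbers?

Σ i(3i−1)/2 = (3Σi² − Σi) / 2 over i = 1..111.
Σi = 6216 and Σi² = 462056.
(3·462056 − 1·6216) / 2 = 1379952/2 = 689976.

689976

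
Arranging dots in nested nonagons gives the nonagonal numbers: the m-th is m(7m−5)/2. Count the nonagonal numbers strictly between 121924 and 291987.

102

The n-th nonagonal number is n(7n−5)/2.
Smallest index with value > 121924: n = 188 (giving 123234).
Largest index with value < 291987: n = 289 (giving 291601).
Indices 188 through 289: 102 terms.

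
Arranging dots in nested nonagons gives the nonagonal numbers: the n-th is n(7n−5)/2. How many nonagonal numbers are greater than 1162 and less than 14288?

The n-th nonagonal number is n(7n−5)/2.
Smallest index with value > 1162: n = 19 (giving 1216).
Largest index with value < 14288: n = 64 (giving 14176).
Indices 19 through 64: 46 terms.

46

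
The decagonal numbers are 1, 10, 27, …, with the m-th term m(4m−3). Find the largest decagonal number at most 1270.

1242

Solve n(4n−3) ≤ 1270 for integer n.
n = 18 gives 1242 ≤ 1270, while n = 19 gives 1387 > 1270; so the answer is 1242.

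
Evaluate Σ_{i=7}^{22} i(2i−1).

Σ i(2i−1) = 2Σi² − Σi over i = 7..22.
Σi = 253 − 21 = 232 and Σi² = 3795 − 91 = 3704.
2·3704 − 1·232 = 7176.

7176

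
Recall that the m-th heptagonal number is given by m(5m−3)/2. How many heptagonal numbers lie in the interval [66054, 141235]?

75

The n-th heptagonal number is n(5n−3)/2.
Smallest index with value ≥ 66054: n = 163 (giving 66178).
Largest index with value ≤ 141235: n = 237 (giving 140067).
Indices 163 through 237: 75 terms.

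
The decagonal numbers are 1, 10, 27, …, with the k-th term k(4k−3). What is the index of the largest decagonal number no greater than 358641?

Solve n(4n−3) ≤ 358641 for integer n.
n = 299 gives 356707 ≤ 358641, while n = 300 gives 359100 > 358641; so the answer is index 299.

299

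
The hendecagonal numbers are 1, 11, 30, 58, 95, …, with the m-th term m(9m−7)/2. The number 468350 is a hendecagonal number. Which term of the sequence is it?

323

Set n(9n−7)/2 = 468350, giving 9n² − 7n − 936700 = 0.
So n = (7 + 5807) / 18 = 5814/18 = 323.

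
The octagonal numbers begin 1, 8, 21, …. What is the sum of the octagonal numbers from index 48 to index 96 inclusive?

Σ i(3i−2) = 3Σi² − 2Σi over i = 48..96.
Σi = 4656 − 1128 = 3528 and Σi² = 299536 − 35720 = 263816.
3·263816 − 2·3528 = 784392.

784392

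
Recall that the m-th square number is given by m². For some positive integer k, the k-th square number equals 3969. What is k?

We need n² = 3969, so n = √3969 = 63.
Check: 63² = 3969. ✓

63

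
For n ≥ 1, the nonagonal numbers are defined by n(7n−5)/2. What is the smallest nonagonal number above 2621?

2674

Solve n(7n−5)/2 > 2621 for integer n.
The largest n with value ≤ 2621 is 27 (since 2484 ≤ 2621 < 2674), so the first above is n = 28, value 2674.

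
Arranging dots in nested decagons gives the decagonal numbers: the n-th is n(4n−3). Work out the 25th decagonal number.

2425

The 25th decagonal number is n(4n−3) with n = 25.
25·(4·25 − 3) = 25·97 = 2425.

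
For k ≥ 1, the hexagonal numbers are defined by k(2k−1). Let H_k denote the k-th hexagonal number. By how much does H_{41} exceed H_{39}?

41·(2·41 − 1) = 3321 and 39·(2·39 − 1) = 3003.
Difference: 3321 − 3003 = 318.

318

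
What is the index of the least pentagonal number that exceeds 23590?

Solve n(3n−1)/2 > 23590 for integer n.
The largest n with value ≤ 23590 is 125 (since 23375 ≤ 23590 < 23751), so the first above is n = 126, value 23751.

126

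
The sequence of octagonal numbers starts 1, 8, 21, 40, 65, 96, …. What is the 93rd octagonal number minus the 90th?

1641

93·(3·93 − 2) = 25761 and 90·(3·90 − 2) = 24120.
Difference: 25761 − 24120 = 1641.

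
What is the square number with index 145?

145² = 21025.

21025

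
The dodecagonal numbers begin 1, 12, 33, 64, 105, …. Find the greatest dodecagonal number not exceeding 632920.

Solve n(5n−4) ≤ 632920 for integer n.
n = 356 gives 632256 ≤ 632920, while n = 357 gives 635817 > 632920; so the answer is 632256.

632256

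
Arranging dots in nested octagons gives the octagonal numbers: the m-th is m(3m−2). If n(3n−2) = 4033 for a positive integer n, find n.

37

Set n(3n−2) = 4033, giving 3n² − 2n − 4033 = 0.
The discriminant is 4 + 12·4033 = 48400, and √48400 = 220.
So n = (2 + 220) / 6 = 222/6 = 37.
Check: 37·(3·37 − 2) = 4033. ✓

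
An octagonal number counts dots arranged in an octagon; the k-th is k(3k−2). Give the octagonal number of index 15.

The 15th octagonal number is n(3n−2) with n = 15.
15·(3·15 − 2) = 15·43 = 645.

645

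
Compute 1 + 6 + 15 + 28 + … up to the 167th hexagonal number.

Σ i(2i−1) = 2Σi² − Σi over i = 1..167.
Σi = 14028 and Σi² = 1566460.
2·1566460 − 1·14028 = 3118892.

3118892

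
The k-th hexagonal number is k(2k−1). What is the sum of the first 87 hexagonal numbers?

442772

Σ i(2i−1) = 2Σi² − Σi over i = 1..87.
Σi = 3828 and Σi² = 223300.
2·223300 − 1·3828 = 442772.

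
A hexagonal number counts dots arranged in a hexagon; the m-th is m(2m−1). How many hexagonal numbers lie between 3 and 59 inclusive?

The n-th hexagonal number is n(2n−1).
Smallest index with value ≥ 3: n = 2 (giving 6).
Largest index with value ≤ 59: n = 5 (giving 45).
Indices 2 through 5: 4 terms.

4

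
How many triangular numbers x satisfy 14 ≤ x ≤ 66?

The n-th triangular number is n(n+1)/2.
Smallest index with value ≥ 14: n = 5 (giving 15).
Largest index with value ≤ 66: n = 11 (giving 66).
Indices 5 through 11: 7 terms.

7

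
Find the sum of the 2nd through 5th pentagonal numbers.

Σ i(3i−1)/2 = (3Σi² − Σi) / 2 over i = 2..5.
Σi = 15 − 1 = 14 and Σi² = 55 − 1 = 54.
(3·54 − 1·14) / 2 = 148/2 = 74.

74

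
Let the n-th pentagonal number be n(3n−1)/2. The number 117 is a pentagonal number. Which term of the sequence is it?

9

Set n(3n−1)/2 = 117, giving 3n² − n − 234 = 0.
The discriminant is 1 + 24·117 = 2809, and √2809 = 53.
So n = (1 + 53) / 6 = 54/6 = 9.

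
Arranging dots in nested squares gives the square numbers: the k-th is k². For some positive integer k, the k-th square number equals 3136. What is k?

56

We need n² = 3136, so n = √3136 = 56.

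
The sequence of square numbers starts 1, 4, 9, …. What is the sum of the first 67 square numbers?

102510

Σ_{i=1}^{67} i² = 67·68·135/6 = 102510.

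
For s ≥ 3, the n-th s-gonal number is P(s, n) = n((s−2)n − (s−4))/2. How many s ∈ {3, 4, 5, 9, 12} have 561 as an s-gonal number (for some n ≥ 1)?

s = 3: P(3, 33) = 561. ✓
s = 4: P(4, 23) = 529 and P(4, 24) = 576; 561 is not s-gonal.
s = 5: P(5, 19) = 532 and P(5, 20) = 590; 561 is not s-gonal.
s = 9: P(9, 13) = 559 and P(9, 14) = 651; 561 is not s-gonal.
s = 12: P(12, 11) = 561. ✓
Hits: s ∈ {3, 12} → 2.

2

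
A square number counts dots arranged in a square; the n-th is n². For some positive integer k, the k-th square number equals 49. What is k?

7

We need n² = 49, so n = √49 = 7.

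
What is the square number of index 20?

The 20th square number is n² with n = 20.
20² = 400.

400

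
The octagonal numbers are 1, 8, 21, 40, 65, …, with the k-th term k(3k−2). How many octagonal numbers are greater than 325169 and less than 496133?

The n-th octagonal number is n(3n−2).
Smallest index with value > 325169: n = 330 (giving 326040).
Largest index with value < 496133: n = 406 (giving 493696).
Indices 330 through 406: 77 terms.

77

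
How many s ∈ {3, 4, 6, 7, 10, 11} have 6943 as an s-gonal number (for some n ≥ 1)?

s = 3: P(3, 117) = 6903 and P(3, 118) = 7021; 6943 is not s-gonal.
s = 4: P(4, 83) = 6889 and P(4, 84) = 7056; 6943 is not s-gonal.
s = 6: P(6, 59) = 6903 and P(6, 60) = 7140; 6943 is not s-gonal.
s = 7: P(7, 53) = 6943. ✓
s = 10: P(10, 42) = 6930 and P(10, 43) = 7267; 6943 is not s-gonal.
s = 11: P(11, 39) = 6708 and P(11, 40) = 7060; 6943 is not s-gonal.
Hits: s ∈ {7} → 1.

1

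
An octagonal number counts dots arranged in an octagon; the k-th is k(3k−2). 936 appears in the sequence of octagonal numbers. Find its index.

18

Set n(3n−2) = 936, giving 3n² − 2n − 936 = 0.
The discriminant is 4 + 12·936 = 11236, and √11236 = 106.
So n = (2 + 106) / 6 = 108/6 = 18.
Check: 18·(3·18 − 2) = 936. ✓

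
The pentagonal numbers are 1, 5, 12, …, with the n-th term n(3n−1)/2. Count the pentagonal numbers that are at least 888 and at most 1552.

The n-th pentagonal number is n(3n−1)/2.
Smallest index with value ≥ 888: n = 25 (giving 925).
Largest index with value ≤ 1552: n = 32 (giving 1520).
Indices 25 through 32: 8 terms.

8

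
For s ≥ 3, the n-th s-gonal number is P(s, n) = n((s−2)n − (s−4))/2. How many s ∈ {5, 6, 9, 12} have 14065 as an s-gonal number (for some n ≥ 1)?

1

s = 5: P(5, 97) = 14065. ✓
s = 6: P(6, 84) = 14028 and P(6, 85) = 14365; 14065 is not s-gonal.
s = 9: P(9, 63) = 13734 and P(9, 64) = 14176; 14065 is not s-gonal.
s = 12: P(12, 53) = 13833 and P(12, 54) = 14364; 14065 is not s-gonal.
Hits: s ∈ {5} → 1.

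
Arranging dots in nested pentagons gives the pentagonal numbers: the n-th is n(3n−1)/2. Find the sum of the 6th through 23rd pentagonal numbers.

Σ i(3i−1)/2 = (3Σi² − Σi) / 2 over i = 6..23.
Σi = 276 − 15 = 261 and Σi² = 4324 − 55 = 4269.
(3·4269 − 1·261) / 2 = 12546/2 = 6273.

6273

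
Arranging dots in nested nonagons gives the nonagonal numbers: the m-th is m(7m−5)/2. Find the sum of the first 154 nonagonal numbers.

4272730

Σ i(7i−5)/2 = (7Σi² − 5Σi) / 2 over i = 1..154.
Σi = 11935 and Σi² = 1229305.
(7·1229305 − 5·11935) / 2 = 8545460/2 = 4272730.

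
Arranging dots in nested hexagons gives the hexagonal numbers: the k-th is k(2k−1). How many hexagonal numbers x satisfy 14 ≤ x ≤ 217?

The n-th hexagonal number is n(2n−1).
Smallest index with value ≥ 14: n = 3 (giving 15).
Largest index with value ≤ 217: n = 10 (giving 190).
Indices 3 through 10: 8 terms.

8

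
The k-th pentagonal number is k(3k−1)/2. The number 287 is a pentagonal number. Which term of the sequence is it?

14

Set n(3n−1)/2 = 287, giving 3n² − n − 574 = 0.
The discriminant is 1 + 24·287 = 6889, and √6889 = 83.
So n = (1 + 83) / 6 = 84/6 = 14.
Check: 14·(3·14 − 1)/2 = 287. ✓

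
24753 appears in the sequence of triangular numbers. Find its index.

Set n(n+1)/2 = 24753, giving n² + n − 49506 = 0.
The discriminant is 1 + 8·24753 = 198025, and √198025 = 445.
So n = (-1 + 445) / 2 = 444/2 = 222.
Check: 222·223/2 = 24753. ✓

222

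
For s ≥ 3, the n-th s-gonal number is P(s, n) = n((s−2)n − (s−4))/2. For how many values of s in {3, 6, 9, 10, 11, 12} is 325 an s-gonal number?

3

s = 3: P(3, 25) = 325. ✓
s = 6: P(6, 13) = 325. ✓
s = 9: P(9, 10) = 325. ✓
s = 10: P(10, 9) = 297 and P(10, 10) = 370; 325 is not s-gonal.
s = 11: P(11, 8) = 260 and P(11, 9) = 333; 325 is not s-gonal.
s = 12: P(12, 8) = 288 and P(12, 9) = 369; 325 is not s-gonal.
Hits: s ∈ {3, 6, 9} → 3.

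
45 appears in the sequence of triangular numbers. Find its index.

9

Set n(n+1)/2 = 45, giving n² + n − 90 = 0.
The discriminant is 1 + 8·45 = 361, and √361 = 19.
So n = (-1 + 19) / 2 = 18/2 = 9.
Check: 9·10/2 = 45. ✓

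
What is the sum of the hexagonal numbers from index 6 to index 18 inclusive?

Σ i(2i−1) = 2Σi² − Σi over i = 6..18.
Σi = 171 − 15 = 156 and Σi² = 2109 − 55 = 2054.
2·2054 − 1·156 = 3952.

3952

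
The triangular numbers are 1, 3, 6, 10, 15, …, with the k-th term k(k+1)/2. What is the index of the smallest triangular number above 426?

Solve n(n+1)/2 > 426 for integer n.
The largest n with value ≤ 426 is 28 (since 406 ≤ 426 < 435), so the first above is n = 29, value 435.

29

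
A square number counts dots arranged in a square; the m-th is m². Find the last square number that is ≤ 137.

Solve n² ≤ 137 for integer n.
n = 11 gives 121 ≤ 137, while n = 12 gives 144 > 137; so the answer is 121.

121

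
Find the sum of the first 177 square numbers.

1864105

Σ_{i=1}^{177} i² = 177·178·355/6 = 1864105.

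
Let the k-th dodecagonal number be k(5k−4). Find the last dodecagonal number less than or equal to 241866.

241120

Solve n(5n−4) ≤ 241866 for integer n.
n = 220 gives 241120 ≤ 241866, while n = 221 gives 243321 > 241866; so the answer is 241120.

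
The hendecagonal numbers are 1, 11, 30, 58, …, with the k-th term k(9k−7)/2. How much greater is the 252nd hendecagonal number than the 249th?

6753

252·(9·252 − 7)/2 = 284886 and 249·(9·249 − 7)/2 = 278133.
Difference: 284886 − 278133 = 6753.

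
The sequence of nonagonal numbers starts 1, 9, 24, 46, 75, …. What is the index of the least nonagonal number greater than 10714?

56

Solve n(7n−5)/2 > 10714 for integer n.
The largest n with value ≤ 10714 is 55 (since 10450 ≤ 10714 < 10836), so the first above is n = 56, value 10836.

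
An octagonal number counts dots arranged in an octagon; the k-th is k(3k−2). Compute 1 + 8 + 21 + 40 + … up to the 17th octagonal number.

5049

Σ i(3i−2) = 3Σi² − 2Σi over i = 1..17.
Σi = 153 and Σi² = 1785.
3·1785 − 2·153 = 5049.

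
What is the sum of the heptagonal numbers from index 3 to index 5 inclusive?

107

Σ i(5i−3)/2 = (5Σi² − 3Σi) / 2 over i = 3..5.
Σi = 15 − 3 = 12 and Σi² = 55 − 5 = 50.
(5·50 − 3·12) / 2 = 214/2 = 107.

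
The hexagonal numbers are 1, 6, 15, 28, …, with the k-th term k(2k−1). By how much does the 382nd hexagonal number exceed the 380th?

382·(2·382 − 1) = 291466 and 380·(2·380 − 1) = 288420.
Difference: 291466 − 288420 = 3046.

3046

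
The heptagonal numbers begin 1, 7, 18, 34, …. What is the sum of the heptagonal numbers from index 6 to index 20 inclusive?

6745

Σ i(5i−3)/2 = (5Σi² − 3Σi) / 2 over i = 6..20.
Σi = 210 − 15 = 195 and Σi² = 2870 − 55 = 2815.
(5·2815 − 3·195) / 2 = 13490/2 = 6745.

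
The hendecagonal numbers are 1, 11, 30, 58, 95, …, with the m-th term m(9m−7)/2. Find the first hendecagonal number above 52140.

Solve n(9n−7)/2 > 52140 for integer n.
The largest n with value ≤ 52140 is 108 (since 52110 ≤ 52140 < 53083), so the first above is n = 109, value 53083.

53083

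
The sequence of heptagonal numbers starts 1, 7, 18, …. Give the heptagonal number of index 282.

198387

The 282nd heptagonal number is n(5n−3)/2 with n = 282.
282·(5·282 − 3)/2 = 282·1407/2 = 198387.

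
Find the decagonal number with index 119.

The 119th decagonal number is n(4n−3) with n = 119.
119·(4·119 − 3) = 119·473 = 56287.

56287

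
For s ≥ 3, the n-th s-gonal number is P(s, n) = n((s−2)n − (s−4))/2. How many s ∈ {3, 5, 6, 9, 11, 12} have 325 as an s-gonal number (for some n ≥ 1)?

3

s = 3: P(3, 25) = 325. ✓
s = 5: P(5, 14) = 287 and P(5, 15) = 330; 325 is not s-gonal.
s = 6: P(6, 13) = 325. ✓
s = 9: P(9, 10) = 325. ✓
s = 11: P(11, 8) = 260 and P(11, 9) = 333; 325 is not s-gonal.
s = 12: P(12, 8) = 288 and P(12, 9) = 369; 325 is not s-gonal.
Hits: s ∈ {3, 6, 9} → 3.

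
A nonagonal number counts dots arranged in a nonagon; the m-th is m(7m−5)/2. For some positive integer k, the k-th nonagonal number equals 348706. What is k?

Set n(7n−5)/2 = 348706, giving 7n² − 5n − 697412 = 0.
So n = (5 + 4419) / 14 = 4424/14 = 316.
Check: 316·(7·316 − 5)/2 = 348706. ✓

316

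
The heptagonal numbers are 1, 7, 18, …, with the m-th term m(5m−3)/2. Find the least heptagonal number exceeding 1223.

1288

Solve n(5n−3)/2 > 1223 for integer n.
The largest n with value ≤ 1223 is 22 (since 1177 ≤ 1223 < 1288), so the first above is n = 23, value 1288.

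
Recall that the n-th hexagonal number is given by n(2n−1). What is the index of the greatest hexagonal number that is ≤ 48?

5

Solve n(2n−1) ≤ 48 for integer n.
n = 5 gives 45 ≤ 48, while n = 6 gives 66 > 48; so the answer is index 5.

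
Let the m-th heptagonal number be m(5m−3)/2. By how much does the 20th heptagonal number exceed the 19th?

96

Consecutive heptagonal numbers differ by 5n − 4: here 5·20 − 4 = 96.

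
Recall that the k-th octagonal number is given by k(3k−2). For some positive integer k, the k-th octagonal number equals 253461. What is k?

291

Set n(3n−2) = 253461, giving 3n² − 2n − 253461 = 0.
So n = (2 + 1744) / 6 = 1746/6 = 291.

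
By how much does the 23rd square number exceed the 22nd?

45

n² − (n−1)² = 2n − 1, so 23² − 22² = 2·23 − 1 = 45.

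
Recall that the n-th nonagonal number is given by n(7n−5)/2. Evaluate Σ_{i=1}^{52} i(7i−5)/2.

Σ i(7i−5)/2 = (7Σi² − 5Σi) / 2 over i = 1..52.
Σi = 1378 and Σi² = 48230.
(7·48230 − 5·1378) / 2 = 330720/2 = 165360.

165360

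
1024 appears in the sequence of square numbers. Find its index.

We need n² = 1024, so n = √1024 = 32.

32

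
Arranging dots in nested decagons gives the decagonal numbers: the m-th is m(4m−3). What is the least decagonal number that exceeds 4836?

Solve n(4n−3) > 4836 for integer n.
The largest n with value ≤ 4836 is 35 (since 4795 ≤ 4836 < 5076), so the first above is n = 36, value 5076.

5076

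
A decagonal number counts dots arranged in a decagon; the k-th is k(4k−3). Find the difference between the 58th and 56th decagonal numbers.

906

58·(4·58 − 3) = 13282 and 56·(4·56 − 3) = 12376.
Difference: 13282 − 12376 = 906.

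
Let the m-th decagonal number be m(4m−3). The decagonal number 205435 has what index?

Set n(4n−3) = 205435, giving 4n² − 3n − 205435 = 0.
The discriminant is 9 + 16·205435 = 3286969, and √3286969 = 1813.
So n = (3 + 1813) / 8 = 1816/8 = 227.

227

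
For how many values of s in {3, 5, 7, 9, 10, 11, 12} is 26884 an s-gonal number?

s = 3: P(3, 231) = 26796 and P(3, 232) = 27028; 26884 is not s-gonal.
s = 5: P(5, 134) = 26867 and P(5, 135) = 27270; 26884 is not s-gonal.
s = 7: P(7, 104) = 26884. ✓
s = 9: P(9, 88) = 26884. ✓
s = 10: P(10, 82) = 26650 and P(10, 83) = 27307; 26884 is not s-gonal.
s = 11: P(11, 77) = 26411 and P(11, 78) = 27105; 26884 is not s-gonal.
s = 12: P(12, 73) = 26353 and P(12, 74) = 27084; 26884 is not s-gonal.
Hits: s ∈ {7, 9} → 2.

2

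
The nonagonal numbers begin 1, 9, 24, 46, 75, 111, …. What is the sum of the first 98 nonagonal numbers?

Σ i(7i−5)/2 = (7Σi² − 5Σi) / 2 over i = 1..98.
Σi = 4851 and Σi² = 318549.
(7·318549 − 5·4851) / 2 = 2205588/2 = 1102794.

1102794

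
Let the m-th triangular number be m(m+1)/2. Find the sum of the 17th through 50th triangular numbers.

21284

Σ i(i+1)/2 = (Σi² + Σi) / 2 over i = 17..50.
Σi = 1275 − 136 = 1139 and Σi² = 42925 − 1496 = 41429.
(1·41429 + 1·1139) / 2 = 42568/2 = 21284.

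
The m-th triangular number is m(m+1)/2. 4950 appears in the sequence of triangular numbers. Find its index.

Set n(n+1)/2 = 4950, giving n² + n − 9900 = 0.
So n = (-1 + 199) / 2 = 198/2 = 99.

99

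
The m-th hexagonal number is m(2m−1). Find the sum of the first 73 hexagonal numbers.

261997

Σ i(2i−1) = 2Σi² − Σi over i = 1..73.
Σi = 2701 and Σi² = 132349.
2·132349 − 1·2701 = 261997.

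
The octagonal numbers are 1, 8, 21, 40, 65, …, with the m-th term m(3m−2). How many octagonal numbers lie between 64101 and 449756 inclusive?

The n-th octagonal number is n(3n−2).
Smallest index with value ≥ 64101: n = 147 (giving 64533).
Largest index with value ≤ 449756: n = 387 (giving 448533).
Indices 147 through 387: 241 terms.

241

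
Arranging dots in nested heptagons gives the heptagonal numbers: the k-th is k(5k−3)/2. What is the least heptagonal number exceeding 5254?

5452

Solve n(5n−3)/2 > 5254 for integer n.
The largest n with value ≤ 5254 is 46 (since 5221 ≤ 5254 < 5452), so the first above is n = 47, value 5452.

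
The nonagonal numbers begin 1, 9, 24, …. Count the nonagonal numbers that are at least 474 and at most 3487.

20

The n-th nonagonal number is n(7n−5)/2.
Smallest index with value ≥ 474: n = 12 (giving 474).
Largest index with value ≤ 3487: n = 31 (giving 3286).
Indices 12 through 31: 20 terms.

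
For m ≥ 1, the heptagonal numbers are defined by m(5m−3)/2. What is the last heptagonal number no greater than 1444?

Solve n(5n−3)/2 ≤ 1444 for integer n.
n = 24 gives 1404 ≤ 1444, while n = 25 gives 1525 > 1444; so the answer is 1404.

1404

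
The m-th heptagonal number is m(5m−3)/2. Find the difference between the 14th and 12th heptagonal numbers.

14·(5·14 − 3)/2 = 469 and 12·(5·12 − 3)/2 = 342.
Difference: 469 − 342 = 127.

127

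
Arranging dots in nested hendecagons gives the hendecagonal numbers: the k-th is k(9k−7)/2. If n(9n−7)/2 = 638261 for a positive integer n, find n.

377

Set n(9n−7)/2 = 638261, giving 9n² − 7n − 1276522 = 0.
The discriminant is 49 + 72·638261 = 45954841, and √45954841 = 6779.
So n = (7 + 6779) / 18 = 6786/18 = 377.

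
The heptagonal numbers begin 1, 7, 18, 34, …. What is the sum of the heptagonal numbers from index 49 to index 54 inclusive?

39364

Σ i(5i−3)/2 = (5Σi² − 3Σi) / 2 over i = 49..54.
Σi = 1485 − 1176 = 309 and Σi² = 53955 − 38024 = 15931.
(5·15931 − 3·309) / 2 = 78728/2 = 39364.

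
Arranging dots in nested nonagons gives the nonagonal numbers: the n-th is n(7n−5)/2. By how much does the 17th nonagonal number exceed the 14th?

17·(7·17 − 5)/2 = 969 and 14·(7·14 − 5)/2 = 651.
Difference: 969 − 651 = 318.

318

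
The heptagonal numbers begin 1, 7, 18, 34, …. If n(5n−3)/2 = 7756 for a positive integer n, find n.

56

Set n(5n−3)/2 = 7756, giving 5n² − 3n − 15512 = 0.
The discriminant is 9 + 40·7756 = 310249, and √310249 = 557.
So n = (3 + 557) / 10 = 560/10 = 56.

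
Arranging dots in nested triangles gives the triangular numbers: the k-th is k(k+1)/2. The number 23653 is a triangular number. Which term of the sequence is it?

217

Set n(n+1)/2 = 23653, giving n² + n − 47306 = 0.
The discriminant is 1 + 8·23653 = 189225, and √189225 = 435.
So n = (-1 + 435) / 2 = 434/2 = 217.
Check: 217·218/2 = 23653. ✓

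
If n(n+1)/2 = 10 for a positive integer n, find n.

Set n(n+1)/2 = 10, giving n² + n − 20 = 0.
The discriminant is 1 + 8·10 = 81, and √81 = 9.
So n = (-1 + 9) / 2 = 8/2 = 4.

4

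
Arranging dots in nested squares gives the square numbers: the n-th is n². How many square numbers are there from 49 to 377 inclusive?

13

The n-th square number is n².
Smallest index with value ≥ 49: n = 7 (giving 49).
Largest index with value ≤ 377: n = 19 (giving 361).
Indices 7 through 19: 13 terms.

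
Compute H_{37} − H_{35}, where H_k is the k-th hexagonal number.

286

37·(2·37 − 1) = 2701 and 35·(2·35 − 1) = 2415.
Difference: 2701 − 2415 = 286.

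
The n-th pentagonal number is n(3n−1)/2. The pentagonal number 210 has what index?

12

Set n(3n−1)/2 = 210, giving 3n² − n − 420 = 0.
So n = (1 + 71) / 6 = 72/6 = 12.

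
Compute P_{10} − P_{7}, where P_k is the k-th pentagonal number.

10·(3·10 − 1)/2 = 145 and 7·(3·7 − 1)/2 = 70.
Difference: 145 − 70 = 75.

75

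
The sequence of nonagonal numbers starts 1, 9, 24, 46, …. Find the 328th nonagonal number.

The 328th nonagonal number is n(7n−5)/2 with n = 328.
328·(7·328 − 5)/2 = 328·2291/2 = 375724.

375724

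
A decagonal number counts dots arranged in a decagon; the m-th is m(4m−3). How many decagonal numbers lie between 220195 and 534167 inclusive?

131

The n-th decagonal number is n(4n−3).
Smallest index with value ≥ 220195: n = 235 (giving 220195).
Largest index with value ≤ 534167: n = 365 (giving 531805).
Indices 235 through 365: 131 terms.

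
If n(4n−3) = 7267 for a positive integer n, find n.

Set n(4n−3) = 7267, giving 4n² − 3n − 7267 = 0.
The discriminant is 9 + 16·7267 = 116281, and √116281 = 341.
So n = (3 + 341) / 8 = 344/8 = 43.
Check: 43·(4·43 − 3) = 7267. ✓

43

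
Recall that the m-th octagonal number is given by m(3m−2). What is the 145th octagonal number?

The 145th octagonal number is n(3n−2) with n = 145.
145·(3·145 − 2) = 145·433 = 62785.

62785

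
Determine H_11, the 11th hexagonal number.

11·(2·11 − 1) = 11·21 = 231.

231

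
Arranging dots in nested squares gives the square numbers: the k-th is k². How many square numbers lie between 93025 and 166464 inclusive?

The n-th square number is n².
Smallest index with value ≥ 93025: n = 305 (giving 93025).
Largest index with value ≤ 166464: n = 408 (giving 166464).
Indices 305 through 408: 104 terms.

104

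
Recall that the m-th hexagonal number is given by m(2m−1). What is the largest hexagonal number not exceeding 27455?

Solve n(2n−1) ≤ 27455 for integer n.
n = 117 gives 27261 ≤ 27455, while n = 118 gives 27730 > 27455; so the answer is 27261.

27261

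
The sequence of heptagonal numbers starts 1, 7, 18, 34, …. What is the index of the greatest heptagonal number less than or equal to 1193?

Solve n(5n−3)/2 ≤ 1193 for integer n.
n = 22 gives 1177 ≤ 1193, while n = 23 gives 1288 > 1193; so the answer is index 22.

22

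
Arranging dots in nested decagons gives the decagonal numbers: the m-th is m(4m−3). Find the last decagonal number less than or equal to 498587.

Solve n(4n−3) ≤ 498587 for integer n.
n = 353 gives 497377 ≤ 498587, while n = 354 gives 500202 > 498587; so the answer is 497377.

497377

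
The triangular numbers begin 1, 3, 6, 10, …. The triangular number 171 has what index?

18

Set n(n+1)/2 = 171, giving n² + n − 342 = 0.
The discriminant is 1 + 8·171 = 1369, and √1369 = 37.
So n = (-1 + 37) / 2 = 36/2 = 18.
Check: 18·19/2 = 171. ✓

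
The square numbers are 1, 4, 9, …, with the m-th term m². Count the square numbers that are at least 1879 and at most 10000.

The n-th square number is n².
Smallest index with value ≥ 1879: n = 44 (giving 1936).
Largest index with value ≤ 10000: n = 100 (giving 10000).
Indices 44 through 100: 57 terms.

57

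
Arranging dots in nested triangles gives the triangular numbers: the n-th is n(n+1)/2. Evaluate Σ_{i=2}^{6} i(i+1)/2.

Σ i(i+1)/2 = (Σi² + Σi) / 2 over i = 2..6.
Σi = 21 − 1 = 20 and Σi² = 91 − 1 = 90.
(1·90 + 1·20) / 2 = 110/2 = 55.

55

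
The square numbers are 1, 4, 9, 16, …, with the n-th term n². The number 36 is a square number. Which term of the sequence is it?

6

We need n² = 36, so n = √36 = 6.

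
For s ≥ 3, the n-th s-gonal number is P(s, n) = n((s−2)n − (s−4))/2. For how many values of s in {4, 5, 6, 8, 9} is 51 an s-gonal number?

s = 4: P(4, 7) = 49 and P(4, 8) = 64; 51 is not s-gonal.
s = 5: P(5, 6) = 51. ✓
s = 6: P(6, 5) = 45 and P(6, 6) = 66; 51 is not s-gonal.
s = 8: P(8, 4) = 40 and P(8, 5) = 65; 51 is not s-gonal.
s = 9: P(9, 4) = 46 and P(9, 5) = 75; 51 is not s-gonal.
Hits: s ∈ {5} → 1.

1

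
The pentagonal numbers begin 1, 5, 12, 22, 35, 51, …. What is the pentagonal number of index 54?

4347

The 54th pentagonal number is n(3n−1)/2 with n = 54.
54·(3·54 − 1)/2 = 54·161/2 = 4347.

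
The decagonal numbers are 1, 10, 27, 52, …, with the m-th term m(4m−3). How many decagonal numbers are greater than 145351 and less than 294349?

The n-th decagonal number is n(4n−3).
Smallest index with value > 145351: n = 192 (giving 146880).
Largest index with value < 294349: n = 271 (giving 292951).
Indices 192 through 271: 80 terms.

80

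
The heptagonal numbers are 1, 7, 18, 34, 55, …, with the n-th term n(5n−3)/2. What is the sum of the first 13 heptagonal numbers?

1911

Σ i(5i−3)/2 = (5Σi² − 3Σi) / 2 over i = 1..13.
Σi = 91 and Σi² = 819.
(5·819 − 3·91) / 2 = 3822/2 = 1911.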